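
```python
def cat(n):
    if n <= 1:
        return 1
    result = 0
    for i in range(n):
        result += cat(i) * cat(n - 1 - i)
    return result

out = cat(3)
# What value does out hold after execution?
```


cat(3)
= sum of cat(i) * cat(3-1-i) for i in 0..2
First compute sub-values bottom-up:
  cat(0) = 1, cat(1) = 1
  cat(2) = 1*1 + 1*1 = 2
Now cat(3):
  cat(0)*cat(2) = 1*2 = 2
  cat(1)*cat(1) = 1*1 = 1
  cat(2)*cat(0) = 2*1 = 2
= 2 + 1 + 2
= 5


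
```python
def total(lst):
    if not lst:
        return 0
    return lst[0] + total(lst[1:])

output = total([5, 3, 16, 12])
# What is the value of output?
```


total([5, 3, 16, 12])
= 5 + total([3, 16, 12])
= 5 + 3 + total([16, 12])
= 5 + 3 + 16 + total([12])
= 5 + 3 + 16 + 12 + total([])
= 5 + 3 + 16 + 12 + 0
= 36


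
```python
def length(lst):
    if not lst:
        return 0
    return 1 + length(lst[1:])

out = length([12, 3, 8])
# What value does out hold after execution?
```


length([12, 3, 8])
= 1 + length([3, 8])
= 1 + 1 + length([8])
= 1 + 1 + 1 + length([])
= 1 + 1 + 1 + 0
= 3


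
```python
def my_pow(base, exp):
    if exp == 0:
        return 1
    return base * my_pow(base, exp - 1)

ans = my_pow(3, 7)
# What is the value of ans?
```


my_pow(3, 7)
= 3 * my_pow(3, 6)
= 3 * 3 * my_pow(3, 5)
= 3 * 3 * 3 * my_pow(3, 4)
= 3 * 3 * 3 * 3 * my_pow(3, 3)
= 3 * 3 * 3 * 3 * 3 * my_pow(3, 2)
= 3 * 3 * 3 * 3 * 3 * 3 * my_pow(3, 1)
= 3 * 3 * 3 * 3 * 3 * 3 * 3 * my_pow(3, 0)
= 3 * 3 * 3 * 3 * 3 * 3 * 3 * 1
= 2187


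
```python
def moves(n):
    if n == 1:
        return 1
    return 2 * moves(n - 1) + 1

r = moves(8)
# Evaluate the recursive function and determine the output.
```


moves(8)
= 2 * moves(7) + 1
= 2 * (2 * moves(6) + 1) + 1
= 2 * (2 * (2 * moves(5) + 1) + 1) + 1
= 2 * (2 * (2 * (2 * moves(4) + 1) + 1) + 1) + 1
= 2 * (2 * (2 * (2 * (2 * moves(3) + 1) + 1) + 1) + 1) + 1
= 2 * (2 * (2 * (2 * (2 * (2 * moves(2) + 1) + 1) + 1) + 1) + 1) + 1
= 2 * (2 * (2 * (2 * (2 * (2 * (2 * moves(1) + 1) + 1) + 1) + 1) + 1) + 1) + 1
Now compute bottom-up:
moves(1) = 1
moves(2) = 2 * 1 + 1 = 3
moves(3) = 2 * 3 + 1 = 7
moves(4) = 2 * 7 + 1 = 15
moves(5) = 2 * 15 + 1 = 31
moves(6) = 2 * 31 + 1 = 63
moves(7) = 2 * 63 + 1 = 127
moves(8) = 2 * 127 + 1 = 255
= 255


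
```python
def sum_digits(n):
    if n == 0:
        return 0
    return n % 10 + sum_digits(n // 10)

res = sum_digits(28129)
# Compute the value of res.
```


sum_digits(28129)
= 9 + sum_digits(2812)
= 9 + 2 + sum_digits(281)
= 9 + 2 + 1 + sum_digits(28)
= 9 + 2 + 1 + 8 + sum_digits(2)
= 9 + 2 + 1 + 8 + 2 + sum_digits(0)
= 9 + 2 + 1 + 8 + 2 + 0
= 22


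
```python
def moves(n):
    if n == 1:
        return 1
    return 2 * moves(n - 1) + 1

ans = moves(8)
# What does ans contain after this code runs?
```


moves(8)
= 2 * moves(7) + 1
= 2 * (2 * moves(6) + 1) + 1
= 2 * (2 * (2 * moves(5) + 1) + 1) + 1
= 2 * (2 * (2 * (2 * moves(4) + 1) + 1) + 1) + 1
= 2 * (2 * (2 * (2 * (2 * moves(3) + 1) + 1) + 1) + 1) + 1
= 2 * (2 * (2 * (2 * (2 * (2 * moves(2) + 1) + 1) + 1) + 1) + 1) + 1
= 2 * (2 * (2 * (2 * (2 * (2 * (2 * moves(1) + 1) + 1) + 1) + 1) + 1) + 1) + 1
Now compute bottom-up:
moves(1) = 1
moves(2) = 2 * 1 + 1 = 3
moves(3) = 2 * 3 + 1 = 7
moves(4) = 2 * 7 + 1 = 15
moves(5) = 2 * 15 + 1 = 31
moves(6) = 2 * 31 + 1 = 63
moves(7) = 2 * 63 + 1 = 127
moves(8) = 2 * 127 + 1 = 255
= 255


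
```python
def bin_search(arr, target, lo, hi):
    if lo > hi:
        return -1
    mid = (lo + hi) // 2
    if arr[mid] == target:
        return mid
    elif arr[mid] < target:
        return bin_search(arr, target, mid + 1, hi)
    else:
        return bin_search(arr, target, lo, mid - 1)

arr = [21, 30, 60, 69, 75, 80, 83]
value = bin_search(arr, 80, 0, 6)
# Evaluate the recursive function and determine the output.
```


bin_search(arr, 80, 0, 6)
lo=0, hi=6, mid=3, arr[mid]=69
69 < 80, search right half
lo=4, hi=6, mid=5, arr[mid]=80
arr[5] == 80, found at index 5
= 5


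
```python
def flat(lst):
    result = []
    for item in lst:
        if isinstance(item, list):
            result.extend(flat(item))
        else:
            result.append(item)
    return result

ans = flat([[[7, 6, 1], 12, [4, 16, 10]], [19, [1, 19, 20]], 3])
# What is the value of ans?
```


flat([[[7, 6, 1], 12, [4, 16, 10]], [19, [1, 19, 20]], 3])
Processing each element:
  [[7, 6, 1], 12, [4, 16, 10]] is a list -> flat recursively -> [7, 6, 1, 12, 4, 16, 10]
  [19, [1, 19, 20]] is a list -> flat recursively -> [19, 1, 19, 20]
  3 is not a list -> append 3
= [7, 6, 1, 12, 4, 16, 10, 19, 1, 19, 20, 3]


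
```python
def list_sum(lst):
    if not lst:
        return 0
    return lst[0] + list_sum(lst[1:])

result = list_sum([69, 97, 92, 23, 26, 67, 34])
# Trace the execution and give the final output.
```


list_sum([69, 97, 92, 23, 26, 67, 34])
= 69 + list_sum([97, 92, 23, 26, 67, 34])
= 69 + 97 + list_sum([92, 23, 26, 67, 34])
= 69 + 97 + 92 + list_sum([23, 26, 67, 34])
= 69 + 97 + 92 + 23 + list_sum([26, 67, 34])
= 69 + 97 + 92 + 23 + 26 + list_sum([67, 34])
= 69 + 97 + 92 + 23 + 26 + 67 + list_sum([34])
= 69 + 97 + 92 + 23 + 26 + 67 + 34 + list_sum([])
= 69 + 97 + 92 + 23 + 26 + 67 + 34 + 0
= 408


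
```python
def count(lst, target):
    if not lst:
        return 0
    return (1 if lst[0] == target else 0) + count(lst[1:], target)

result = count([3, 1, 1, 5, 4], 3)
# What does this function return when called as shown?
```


count([3, 1, 1, 5, 4], 3)
lst[0]=3 == 3: 1 + count([1, 1, 5, 4], 3)
lst[0]=1 != 3: 0 + count([1, 5, 4], 3)
lst[0]=1 != 3: 0 + count([5, 4], 3)
lst[0]=5 != 3: 0 + count([4], 3)
lst[0]=4 != 3: 0 + count([], 3)
= 1


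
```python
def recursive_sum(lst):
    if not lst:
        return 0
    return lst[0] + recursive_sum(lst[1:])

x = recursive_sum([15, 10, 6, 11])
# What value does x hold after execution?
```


recursive_sum([15, 10, 6, 11])
= 15 + recursive_sum([10, 6, 11])
= 15 + 10 + recursive_sum([6, 11])
= 15 + 10 + 6 + recursive_sum([11])
= 15 + 10 + 6 + 11 + recursive_sum([])
= 15 + 10 + 6 + 11 + 0
= 42


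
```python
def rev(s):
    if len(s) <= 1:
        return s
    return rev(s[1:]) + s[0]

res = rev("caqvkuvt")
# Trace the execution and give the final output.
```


rev("caqvkuvt")
= rev("aqvkuvt") + "c"
= rev("qvkuvt") + "a" + "c"
= rev("vkuvt") + "q" + "a" + "c"
= rev("kuvt") + "v" + "q" + "a" + "c"
= rev("uvt") + "k" + "v" + "q" + "a" + "c"
= rev("vt") + "u" + "k" + "v" + "q" + "a" + "c"
= rev("t") + "v" + "u" + "k" + "v" + "q" + "a" + "c"
= "t" + "v" + "u" + "k" + "v" + "q" + "a" + "c"
= "tvukvqac"


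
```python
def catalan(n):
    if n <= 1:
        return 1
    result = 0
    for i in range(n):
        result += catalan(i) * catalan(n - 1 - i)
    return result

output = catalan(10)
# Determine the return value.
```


catalan(10)
= sum of catalan(i) * catalan(10-1-i) for i in 0..9
First compute sub-values bottom-up:
  catalan(0) = 1, catalan(1) = 1
  catalan(2) = 1*1 + 1*1 = 2
  catalan(3) = 1*2 + 1*1 + 2*1 = 5
  catalan(4) = 1*5 + 1*2 + 2*1 + 5*1 = 14
  catalan(5) = 1*14 + 1*5 + 2*2 + 5*1 + 14*1 = 42
  catalan(6) = 1*42 + 1*14 + 2*5 + 5*2 + 14*1 + 42*1 = 132
  catalan(7) = 1*132 + 1*42 + 2*14 + 5*5 + 14*2 + 42*1 + 132*1 = 429
  catalan(8) = 1*429 + 1*132 + 2*42 + 5*14 + 14*5 + 42*2 + 132*1 + 429*1 = 1430
  catalan(9) = 1*1430 + 1*429 + 2*132 + 5*42 + 14*14 + 42*5 + 132*2 + 429*1 + 1430*1 = 4862
Now catalan(10):
  catalan(0)*catalan(9) = 1*4862 = 4862
  catalan(1)*catalan(8) = 1*1430 = 1430
  catalan(2)*catalan(7) = 2*429 = 858
  catalan(3)*catalan(6) = 5*132 = 660
  catalan(4)*catalan(5) = 14*42 = 588
  catalan(5)*catalan(4) = 42*14 = 588
  catalan(6)*catalan(3) = 132*5 = 660
  catalan(7)*catalan(2) = 429*2 = 858
  catalan(8)*catalan(1) = 1430*1 = 1430
  catalan(9)*catalan(0) = 4862*1 = 4862
= 4862 + 1430 + 858 + 660 + 588 + 588 + 660 + 858 + 1430 + 4862
= 16796


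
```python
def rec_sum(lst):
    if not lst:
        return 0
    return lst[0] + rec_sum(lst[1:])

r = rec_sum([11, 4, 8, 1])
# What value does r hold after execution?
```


rec_sum([11, 4, 8, 1])
= 11 + rec_sum([4, 8, 1])
= 11 + 4 + rec_sum([8, 1])
= 11 + 4 + 8 + rec_sum([1])
= 11 + 4 + 8 + 1 + rec_sum([])
= 11 + 4 + 8 + 1 + 0
= 24


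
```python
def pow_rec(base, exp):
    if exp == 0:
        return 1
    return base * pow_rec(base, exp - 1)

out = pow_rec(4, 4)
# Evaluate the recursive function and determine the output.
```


pow_rec(4, 4)
= 4 * pow_rec(4, 3)
= 4 * 4 * pow_rec(4, 2)
= 4 * 4 * 4 * pow_rec(4, 1)
= 4 * 4 * 4 * 4 * pow_rec(4, 0)
= 4 * 4 * 4 * 4 * 1
= 256


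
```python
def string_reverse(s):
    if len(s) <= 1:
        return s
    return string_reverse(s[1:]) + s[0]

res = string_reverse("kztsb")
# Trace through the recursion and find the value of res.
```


string_reverse("kztsb")
= string_reverse("ztsb") + "k"
= string_reverse("tsb") + "z" + "k"
= string_reverse("sb") + "t" + "z" + "k"
= string_reverse("b") + "s" + "t" + "z" + "k"
= "b" + "s" + "t" + "z" + "k"
= "bstzk"


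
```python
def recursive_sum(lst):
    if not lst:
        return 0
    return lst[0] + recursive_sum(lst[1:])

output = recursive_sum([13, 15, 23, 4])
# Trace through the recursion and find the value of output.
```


recursive_sum([13, 15, 23, 4])
= 13 + recursive_sum([15, 23, 4])
= 13 + 15 + recursive_sum([23, 4])
= 13 + 15 + 23 + recursive_sum([4])
= 13 + 15 + 23 + 4 + recursive_sum([])
= 13 + 15 + 23 + 4 + 0
= 55


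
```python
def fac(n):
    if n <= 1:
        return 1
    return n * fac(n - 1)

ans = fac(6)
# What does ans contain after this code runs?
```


fac(6)
= 6 * fac(5)
= 6 * 5 * fac(4)
= 6 * 5 * 4 * fac(3)
= 6 * 5 * 4 * 3 * fac(2)
= 6 * 5 * 4 * 3 * 2 * fac(1)
= 6 * 5 * 4 * 3 * 2 * 1
= 720


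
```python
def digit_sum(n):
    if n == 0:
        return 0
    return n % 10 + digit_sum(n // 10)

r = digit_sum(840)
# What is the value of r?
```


digit_sum(840)
= 0 + digit_sum(84)
= 0 + 4 + digit_sum(8)
= 0 + 4 + 8 + digit_sum(0)
= 0 + 4 + 8 + 0
= 12


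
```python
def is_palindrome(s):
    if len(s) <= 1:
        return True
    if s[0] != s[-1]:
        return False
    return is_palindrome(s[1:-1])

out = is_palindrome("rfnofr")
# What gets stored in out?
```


is_palindrome("rfnofr")
"rfnofr": s[0]='r' == s[-1]='r' -> is_palindrome("fnof")
"fnof": s[0]='f' == s[-1]='f' -> is_palindrome("no")
"no": s[0]='n' != s[-1]='o' -> False
= False


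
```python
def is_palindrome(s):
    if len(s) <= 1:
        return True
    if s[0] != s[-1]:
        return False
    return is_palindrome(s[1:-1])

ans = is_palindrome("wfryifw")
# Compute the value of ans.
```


is_palindrome("wfryifw")
"wfryifw": s[0]='w' == s[-1]='w' -> is_palindrome("fryif")
"fryif": s[0]='f' == s[-1]='f' -> is_palindrome("ryi")
"ryi": s[0]='r' != s[-1]='i' -> False
= False


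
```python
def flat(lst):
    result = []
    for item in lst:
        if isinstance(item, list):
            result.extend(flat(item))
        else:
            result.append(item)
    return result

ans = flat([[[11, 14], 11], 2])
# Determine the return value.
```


flat([[[11, 14], 11], 2])
Processing each element:
  [[11, 14], 11] is a list -> flat recursively -> [11, 14, 11]
  2 is not a list -> append 2
= [11, 14, 11, 2]


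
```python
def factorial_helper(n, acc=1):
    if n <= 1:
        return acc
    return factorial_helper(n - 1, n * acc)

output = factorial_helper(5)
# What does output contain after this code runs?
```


factorial_helper(5, 1)
= factorial_helper(4, 5 * 1) = factorial_helper(4, 5)
= factorial_helper(3, 4 * 5) = factorial_helper(3, 20)
= factorial_helper(2, 3 * 20) = factorial_helper(2, 60)
= factorial_helper(1, 2 * 60) = factorial_helper(1, 120)
n <= 1, return acc = 120


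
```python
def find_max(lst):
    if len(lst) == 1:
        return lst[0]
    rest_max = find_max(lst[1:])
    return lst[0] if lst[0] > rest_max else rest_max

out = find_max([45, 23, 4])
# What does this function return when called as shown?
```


find_max([45, 23, 4])
= compare 45 with find_max([23, 4])
= compare 23 with find_max([4])
Base: find_max([4]) = 4
compare 23 with 4: max = 23
compare 45 with 23: max = 45
= 45


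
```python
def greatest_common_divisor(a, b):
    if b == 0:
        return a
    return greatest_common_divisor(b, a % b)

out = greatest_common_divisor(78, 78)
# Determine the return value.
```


greatest_common_divisor(78, 78)
= greatest_common_divisor(78, 78 % 78) = greatest_common_divisor(78, 0)
b == 0, return a = 78


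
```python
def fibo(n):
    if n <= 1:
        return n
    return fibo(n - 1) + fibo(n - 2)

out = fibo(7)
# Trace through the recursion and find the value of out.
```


fibo(7)
= fibo(6) + fibo(5)
= (fibo(5) + fibo(4)) + fibo(5)
Computing bottom-up: fibo(0)=0, fibo(1)=1, fibo(2)=1, fibo(3)=2, fibo(4)=3, fibo(5)=5, fibo(6)=8, fibo(7)=13
= 13


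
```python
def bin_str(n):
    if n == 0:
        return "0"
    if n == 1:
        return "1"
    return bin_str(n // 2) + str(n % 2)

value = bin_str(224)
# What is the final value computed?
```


bin_str(224)
= bin_str(112) + "0"
= bin_str(56) + "0" + "0"
= bin_str(28) + "0" + "0" + "0"
= bin_str(14) + "0" + "0" + "0" + "0"
= bin_str(7) + "0" + "0" + "0" + "0" + "0"
= bin_str(3) + "1" + "0" + "0" + "0" + "0" + "0"
= bin_str(1) + "1" + "1" + "0" + "0" + "0" + "0" + "0"
= "1" + "1" + "1" + "0" + "0" + "0" + "0" + "0"
= "11100000"


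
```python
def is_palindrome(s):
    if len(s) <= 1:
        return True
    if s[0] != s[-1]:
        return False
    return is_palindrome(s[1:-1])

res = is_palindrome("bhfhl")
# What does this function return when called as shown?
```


is_palindrome("bhfhl")
"bhfhl": s[0]='b' != s[-1]='l' -> False
= False


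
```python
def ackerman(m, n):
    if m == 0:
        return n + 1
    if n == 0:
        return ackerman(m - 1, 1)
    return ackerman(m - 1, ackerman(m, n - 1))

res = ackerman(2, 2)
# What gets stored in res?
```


ackerman(2, 2)
= ackerman(1, ackerman(2, 1))
First compute ackerman(2, 1) = 5
= ackerman(1, 5)
= 7


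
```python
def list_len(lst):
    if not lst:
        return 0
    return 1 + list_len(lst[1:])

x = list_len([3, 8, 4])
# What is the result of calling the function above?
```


list_len([3, 8, 4])
= 1 + list_len([8, 4])
= 1 + 1 + list_len([4])
= 1 + 1 + 1 + list_len([])
= 1 + 1 + 1 + 0
= 3


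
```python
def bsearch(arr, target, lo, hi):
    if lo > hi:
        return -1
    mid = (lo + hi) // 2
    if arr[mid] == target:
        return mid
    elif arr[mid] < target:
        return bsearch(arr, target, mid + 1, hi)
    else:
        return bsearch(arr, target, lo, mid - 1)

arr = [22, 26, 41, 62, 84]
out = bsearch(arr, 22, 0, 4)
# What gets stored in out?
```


bsearch(arr, 22, 0, 4)
lo=0, hi=4, mid=2, arr[mid]=41
41 > 22, search left half
lo=0, hi=1, mid=0, arr[mid]=22
arr[0] == 22, found at index 0
= 0


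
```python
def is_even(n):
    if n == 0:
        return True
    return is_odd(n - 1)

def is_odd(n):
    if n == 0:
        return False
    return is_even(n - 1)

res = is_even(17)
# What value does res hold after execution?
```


is_even(17)
= is_odd(16)
= is_even(15)
= is_odd(14)
= is_even(13)
= is_odd(12)
= is_even(11)
= is_odd(10)
= is_even(9)
= is_odd(8)
= is_even(7)
= is_odd(6)
= is_even(5)
= is_odd(4)
= is_even(3)
= is_odd(2)
= is_even(1)
= is_odd(0)
n == 0: return False
= False


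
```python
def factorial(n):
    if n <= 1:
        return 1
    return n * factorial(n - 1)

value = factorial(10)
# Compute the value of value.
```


factorial(10)
= 10 * factorial(9)
= 10 * 9 * factorial(8)
= 10 * 9 * 8 * factorial(7)
= 10 * 9 * 8 * 7 * factorial(6)
= 10 * 9 * 8 * 7 * 6 * factorial(5)
= 10 * 9 * 8 * 7 * 6 * 5 * factorial(4)
= 10 * 9 * 8 * 7 * 6 * 5 * 4 * factorial(3)
= 10 * 9 * 8 * 7 * 6 * 5 * 4 * 3 * factorial(2)
= 10 * 9 * 8 * 7 * 6 * 5 * 4 * 3 * 2 * factorial(1)
= 10 * 9 * 8 * 7 * 6 * 5 * 4 * 3 * 2 * 1
= 3628800


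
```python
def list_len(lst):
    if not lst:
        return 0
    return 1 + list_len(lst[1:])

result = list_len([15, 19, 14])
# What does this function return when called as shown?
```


list_len([15, 19, 14])
= 1 + list_len([19, 14])
= 1 + 1 + list_len([14])
= 1 + 1 + 1 + list_len([])
= 1 + 1 + 1 + 0
= 3


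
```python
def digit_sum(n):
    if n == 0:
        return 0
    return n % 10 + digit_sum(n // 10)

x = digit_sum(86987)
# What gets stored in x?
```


digit_sum(86987)
= 7 + digit_sum(8698)
= 7 + 8 + digit_sum(869)
= 7 + 8 + 9 + digit_sum(86)
= 7 + 8 + 9 + 6 + digit_sum(8)
= 7 + 8 + 9 + 6 + 8 + digit_sum(0)
= 7 + 8 + 9 + 6 + 8 + 0
= 38


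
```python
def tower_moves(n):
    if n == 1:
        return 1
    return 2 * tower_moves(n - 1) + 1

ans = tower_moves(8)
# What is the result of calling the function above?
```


tower_moves(8)
= 2 * tower_moves(7) + 1
= 2 * (2 * tower_moves(6) + 1) + 1
= 2 * (2 * (2 * tower_moves(5) + 1) + 1) + 1
= 2 * (2 * (2 * (2 * tower_moves(4) + 1) + 1) + 1) + 1
= 2 * (2 * (2 * (2 * (2 * tower_moves(3) + 1) + 1) + 1) + 1) + 1
= 2 * (2 * (2 * (2 * (2 * (2 * tower_moves(2) + 1) + 1) + 1) + 1) + 1) + 1
= 2 * (2 * (2 * (2 * (2 * (2 * (2 * tower_moves(1) + 1) + 1) + 1) + 1) + 1) + 1) + 1
Now compute bottom-up:
tower_moves(1) = 1
tower_moves(2) = 2 * 1 + 1 = 3
tower_moves(3) = 2 * 3 + 1 = 7
tower_moves(4) = 2 * 7 + 1 = 15
tower_moves(5) = 2 * 15 + 1 = 31
tower_moves(6) = 2 * 31 + 1 = 63
tower_moves(7) = 2 * 63 + 1 = 127
tower_moves(8) = 2 * 127 + 1 = 255
= 255


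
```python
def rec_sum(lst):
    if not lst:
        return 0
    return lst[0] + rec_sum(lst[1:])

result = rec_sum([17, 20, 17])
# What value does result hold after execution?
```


rec_sum([17, 20, 17])
= 17 + rec_sum([20, 17])
= 17 + 20 + rec_sum([17])
= 17 + 20 + 17 + rec_sum([])
= 17 + 20 + 17 + 0
= 54


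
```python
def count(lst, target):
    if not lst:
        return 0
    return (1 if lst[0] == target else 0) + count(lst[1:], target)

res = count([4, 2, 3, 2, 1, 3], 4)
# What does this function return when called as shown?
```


count([4, 2, 3, 2, 1, 3], 4)
lst[0]=4 == 4: 1 + count([2, 3, 2, 1, 3], 4)
lst[0]=2 != 4: 0 + count([3, 2, 1, 3], 4)
lst[0]=3 != 4: 0 + count([2, 1, 3], 4)
lst[0]=2 != 4: 0 + count([1, 3], 4)
lst[0]=1 != 4: 0 + count([3], 4)
lst[0]=3 != 4: 0 + count([], 4)
= 1


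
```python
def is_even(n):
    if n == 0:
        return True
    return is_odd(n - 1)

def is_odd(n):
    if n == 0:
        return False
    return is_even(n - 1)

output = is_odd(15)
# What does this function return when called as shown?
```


is_odd(15)
= is_even(14)
= is_odd(13)
= is_even(12)
= is_odd(11)
= is_even(10)
= is_odd(9)
= is_even(8)
= is_odd(7)
= is_even(6)
= is_odd(5)
= is_even(4)
= is_odd(3)
= is_even(2)
= is_odd(1)
= is_even(0)
n == 0: return True
= True


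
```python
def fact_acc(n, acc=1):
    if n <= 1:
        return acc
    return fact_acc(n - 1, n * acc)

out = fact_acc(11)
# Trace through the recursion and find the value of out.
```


fact_acc(11, 1)
= fact_acc(10, 11 * 1) = fact_acc(10, 11)
= fact_acc(9, 10 * 11) = fact_acc(9, 110)
= fact_acc(8, 9 * 110) = fact_acc(8, 990)
= fact_acc(7, 8 * 990) = fact_acc(7, 7920)
= fact_acc(6, 7 * 7920) = fact_acc(6, 55440)
= fact_acc(5, 6 * 55440) = fact_acc(5, 332640)
= fact_acc(4, 5 * 332640) = fact_acc(4, 1663200)
= fact_acc(3, 4 * 1663200) = fact_acc(3, 6652800)
= fact_acc(2, 3 * 6652800) = fact_acc(2, 19958400)
= fact_acc(1, 2 * 19958400) = fact_acc(1, 39916800)
n <= 1, return acc = 39916800


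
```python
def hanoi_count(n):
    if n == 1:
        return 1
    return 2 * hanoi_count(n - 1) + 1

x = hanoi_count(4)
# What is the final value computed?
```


hanoi_count(4)
= 2 * hanoi_count(3) + 1
= 2 * (2 * hanoi_count(2) + 1) + 1
= 2 * (2 * (2 * hanoi_count(1) + 1) + 1) + 1
Now compute bottom-up:
hanoi_count(1) = 1
hanoi_count(2) = 2 * 1 + 1 = 3
hanoi_count(3) = 2 * 3 + 1 = 7
hanoi_count(4) = 2 * 7 + 1 = 15
= 15


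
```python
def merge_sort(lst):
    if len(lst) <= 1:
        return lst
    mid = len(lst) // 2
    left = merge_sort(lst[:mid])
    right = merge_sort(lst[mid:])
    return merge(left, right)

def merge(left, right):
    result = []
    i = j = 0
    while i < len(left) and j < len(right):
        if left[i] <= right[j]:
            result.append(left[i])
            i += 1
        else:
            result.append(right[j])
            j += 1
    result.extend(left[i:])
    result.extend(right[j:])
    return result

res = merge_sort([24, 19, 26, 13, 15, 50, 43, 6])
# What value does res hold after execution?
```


merge_sort([24, 19, 26, 13, 15, 50, 43, 6])
Split into [24, 19, 26, 13] and [15, 50, 43, 6]
Left sorted: [13, 19, 24, 26]
Right sorted: [6, 15, 43, 50]
Merge [13, 19, 24, 26] and [6, 15, 43, 50]
= [6, 13, 15, 19, 24, 26, 43, 50]


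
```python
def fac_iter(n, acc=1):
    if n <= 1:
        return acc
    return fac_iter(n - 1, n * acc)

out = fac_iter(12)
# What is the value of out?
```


fac_iter(12, 1)
= fac_iter(11, 12 * 1) = fac_iter(11, 12)
= fac_iter(10, 11 * 12) = fac_iter(10, 132)
= fac_iter(9, 10 * 132) = fac_iter(9, 1320)
= fac_iter(8, 9 * 1320) = fac_iter(8, 11880)
= fac_iter(7, 8 * 11880) = fac_iter(7, 95040)
= fac_iter(6, 7 * 95040) = fac_iter(6, 665280)
= fac_iter(5, 6 * 665280) = fac_iter(5, 3991680)
= fac_iter(4, 5 * 3991680) = fac_iter(4, 19958400)
= fac_iter(3, 4 * 19958400) = fac_iter(3, 79833600)
= fac_iter(2, 3 * 79833600) = fac_iter(2, 239500800)
= fac_iter(1, 2 * 239500800) = fac_iter(1, 479001600)
n <= 1, return acc = 479001600


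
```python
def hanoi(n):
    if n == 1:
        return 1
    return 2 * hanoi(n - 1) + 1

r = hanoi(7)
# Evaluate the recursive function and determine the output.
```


hanoi(7)
= 2 * hanoi(6) + 1
= 2 * (2 * hanoi(5) + 1) + 1
= 2 * (2 * (2 * hanoi(4) + 1) + 1) + 1
= 2 * (2 * (2 * (2 * hanoi(3) + 1) + 1) + 1) + 1
= 2 * (2 * (2 * (2 * (2 * hanoi(2) + 1) + 1) + 1) + 1) + 1
= 2 * (2 * (2 * (2 * (2 * (2 * hanoi(1) + 1) + 1) + 1) + 1) + 1) + 1
Now compute bottom-up:
hanoi(1) = 1
hanoi(2) = 2 * 1 + 1 = 3
hanoi(3) = 2 * 3 + 1 = 7
hanoi(4) = 2 * 7 + 1 = 15
hanoi(5) = 2 * 15 + 1 = 31
hanoi(6) = 2 * 31 + 1 = 63
hanoi(7) = 2 * 63 + 1 = 127
= 127


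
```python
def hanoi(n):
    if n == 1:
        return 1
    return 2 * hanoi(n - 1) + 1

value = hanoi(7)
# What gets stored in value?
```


hanoi(7)
= 2 * hanoi(6) + 1
= 2 * (2 * hanoi(5) + 1) + 1
= 2 * (2 * (2 * hanoi(4) + 1) + 1) + 1
= 2 * (2 * (2 * (2 * hanoi(3) + 1) + 1) + 1) + 1
= 2 * (2 * (2 * (2 * (2 * hanoi(2) + 1) + 1) + 1) + 1) + 1
= 2 * (2 * (2 * (2 * (2 * (2 * hanoi(1) + 1) + 1) + 1) + 1) + 1) + 1
Now compute bottom-up:
hanoi(1) = 1
hanoi(2) = 2 * 1 + 1 = 3
hanoi(3) = 2 * 3 + 1 = 7
hanoi(4) = 2 * 7 + 1 = 15
hanoi(5) = 2 * 15 + 1 = 31
hanoi(6) = 2 * 31 + 1 = 63
hanoi(7) = 2 * 63 + 1 = 127
= 127


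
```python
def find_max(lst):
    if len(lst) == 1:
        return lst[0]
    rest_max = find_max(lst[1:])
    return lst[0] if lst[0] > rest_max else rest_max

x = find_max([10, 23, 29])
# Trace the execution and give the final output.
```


find_max([10, 23, 29])
= compare 10 with find_max([23, 29])
= compare 23 with find_max([29])
Base: find_max([29]) = 29
compare 23 with 29: max = 29
compare 10 with 29: max = 29
= 29


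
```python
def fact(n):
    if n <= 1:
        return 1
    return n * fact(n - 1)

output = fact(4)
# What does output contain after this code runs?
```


fact(4)
= 4 * fact(3)
= 4 * 3 * fact(2)
= 4 * 3 * 2 * fact(1)
= 4 * 3 * 2 * 1
= 24


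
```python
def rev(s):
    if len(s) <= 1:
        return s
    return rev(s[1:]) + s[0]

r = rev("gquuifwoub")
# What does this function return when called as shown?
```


rev("gquuifwoub")
= rev("quuifwoub") + "g"
= rev("uuifwoub") + "q" + "g"
= rev("uifwoub") + "u" + "q" + "g"
= rev("ifwoub") + "u" + "u" + "q" + "g"
= rev("fwoub") + "i" + "u" + "u" + "q" + "g"
= rev("woub") + "f" + "i" + "u" + "u" + "q" + "g"
= rev("oub") + "w" + "f" + "i" + "u" + "u" + "q" + "g"
= rev("ub") + "o" + "w" + "f" + "i" + "u" + "u" + "q" + "g"
= rev("b") + "u" + "o" + "w" + "f" + "i" + "u" + "u" + "q" + "g"
= "b" + "u" + "o" + "w" + "f" + "i" + "u" + "u" + "q" + "g"
= "buowfiuuqg"


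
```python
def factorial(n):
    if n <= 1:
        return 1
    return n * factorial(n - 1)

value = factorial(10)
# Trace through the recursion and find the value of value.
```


factorial(10)
= 10 * factorial(9)
= 10 * 9 * factorial(8)
= 10 * 9 * 8 * factorial(7)
= 10 * 9 * 8 * 7 * factorial(6)
= 10 * 9 * 8 * 7 * 6 * factorial(5)
= 10 * 9 * 8 * 7 * 6 * 5 * factorial(4)
= 10 * 9 * 8 * 7 * 6 * 5 * 4 * factorial(3)
= 10 * 9 * 8 * 7 * 6 * 5 * 4 * 3 * factorial(2)
= 10 * 9 * 8 * 7 * 6 * 5 * 4 * 3 * 2 * factorial(1)
= 10 * 9 * 8 * 7 * 6 * 5 * 4 * 3 * 2 * 1
= 3628800


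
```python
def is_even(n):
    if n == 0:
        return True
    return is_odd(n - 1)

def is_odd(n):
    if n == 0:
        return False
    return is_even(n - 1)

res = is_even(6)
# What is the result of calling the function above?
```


is_even(6)
= is_odd(5)
= is_even(4)
= is_odd(3)
= is_even(2)
= is_odd(1)
= is_even(0)
n == 0: return True
= True


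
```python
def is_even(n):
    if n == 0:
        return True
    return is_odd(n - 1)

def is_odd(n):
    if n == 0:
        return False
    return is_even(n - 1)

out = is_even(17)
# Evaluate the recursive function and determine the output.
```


is_even(17)
= is_odd(16)
= is_even(15)
= is_odd(14)
= is_even(13)
= is_odd(12)
= is_even(11)
= is_odd(10)
= is_even(9)
= is_odd(8)
= is_even(7)
= is_odd(6)
= is_even(5)
= is_odd(4)
= is_even(3)
= is_odd(2)
= is_even(1)
= is_odd(0)
n == 0: return False
= False


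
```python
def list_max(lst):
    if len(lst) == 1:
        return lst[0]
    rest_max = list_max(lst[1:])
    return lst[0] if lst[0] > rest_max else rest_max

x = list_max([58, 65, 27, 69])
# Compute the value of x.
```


list_max([58, 65, 27, 69])
= compare 58 with list_max([65, 27, 69])
= compare 65 with list_max([27, 69])
= compare 27 with list_max([69])
Base: list_max([69]) = 69
compare 27 with 69: max = 69
compare 65 with 69: max = 69
compare 58 with 69: max = 69
= 69


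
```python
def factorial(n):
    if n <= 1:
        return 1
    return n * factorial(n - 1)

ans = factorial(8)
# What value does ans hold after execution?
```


factorial(8)
= 8 * factorial(7)
= 8 * 7 * factorial(6)
= 8 * 7 * 6 * factorial(5)
= 8 * 7 * 6 * 5 * factorial(4)
= 8 * 7 * 6 * 5 * 4 * factorial(3)
= 8 * 7 * 6 * 5 * 4 * 3 * factorial(2)
= 8 * 7 * 6 * 5 * 4 * 3 * 2 * factorial(1)
= 8 * 7 * 6 * 5 * 4 * 3 * 2 * 1
= 40320


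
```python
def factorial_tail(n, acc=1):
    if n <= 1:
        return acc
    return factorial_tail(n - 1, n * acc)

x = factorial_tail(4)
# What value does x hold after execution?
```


factorial_tail(4, 1)
= factorial_tail(3, 4 * 1) = factorial_tail(3, 4)
= factorial_tail(2, 3 * 4) = factorial_tail(2, 12)
= factorial_tail(1, 2 * 12) = factorial_tail(1, 24)
n <= 1, return acc = 24


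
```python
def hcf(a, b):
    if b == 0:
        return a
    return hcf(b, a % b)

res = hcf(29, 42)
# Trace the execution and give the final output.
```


hcf(29, 42)
= hcf(42, 29 % 42) = hcf(42, 29)
= hcf(29, 42 % 29) = hcf(29, 13)
= hcf(13, 29 % 13) = hcf(13, 3)
= hcf(3, 13 % 3) = hcf(3, 1)
= hcf(1, 3 % 1) = hcf(1, 0)
b == 0, return a = 1


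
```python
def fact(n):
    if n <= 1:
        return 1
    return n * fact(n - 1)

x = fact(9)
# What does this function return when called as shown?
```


fact(9)
= 9 * fact(8)
= 9 * 8 * fact(7)
= 9 * 8 * 7 * fact(6)
= 9 * 8 * 7 * 6 * fact(5)
= 9 * 8 * 7 * 6 * 5 * fact(4)
= 9 * 8 * 7 * 6 * 5 * 4 * fact(3)
= 9 * 8 * 7 * 6 * 5 * 4 * 3 * fact(2)
= 9 * 8 * 7 * 6 * 5 * 4 * 3 * 2 * fact(1)
= 9 * 8 * 7 * 6 * 5 * 4 * 3 * 2 * 1
= 362880


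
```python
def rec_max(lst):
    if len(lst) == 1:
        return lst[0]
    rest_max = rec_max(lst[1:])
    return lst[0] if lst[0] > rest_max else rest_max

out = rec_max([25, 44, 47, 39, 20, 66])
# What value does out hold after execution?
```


rec_max([25, 44, 47, 39, 20, 66])
= compare 25 with rec_max([44, 47, 39, 20, 66])
= compare 44 with rec_max([47, 39, 20, 66])
= compare 47 with rec_max([39, 20, 66])
= compare 39 with rec_max([20, 66])
= compare 20 with rec_max([66])
Base: rec_max([66]) = 66
compare 20 with 66: max = 66
compare 39 with 66: max = 66
compare 47 with 66: max = 66
compare 44 with 66: max = 66
compare 25 with 66: max = 66
= 66


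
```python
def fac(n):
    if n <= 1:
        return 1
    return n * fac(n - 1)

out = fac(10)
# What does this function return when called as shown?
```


fac(10)
= 10 * fac(9)
= 10 * 9 * fac(8)
= 10 * 9 * 8 * fac(7)
= 10 * 9 * 8 * 7 * fac(6)
= 10 * 9 * 8 * 7 * 6 * fac(5)
= 10 * 9 * 8 * 7 * 6 * 5 * fac(4)
= 10 * 9 * 8 * 7 * 6 * 5 * 4 * fac(3)
= 10 * 9 * 8 * 7 * 6 * 5 * 4 * 3 * fac(2)
= 10 * 9 * 8 * 7 * 6 * 5 * 4 * 3 * 2 * fac(1)
= 10 * 9 * 8 * 7 * 6 * 5 * 4 * 3 * 2 * 1
= 3628800


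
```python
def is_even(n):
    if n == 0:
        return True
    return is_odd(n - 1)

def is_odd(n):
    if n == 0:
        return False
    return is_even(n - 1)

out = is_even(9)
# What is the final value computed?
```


is_even(9)
= is_odd(8)
= is_even(7)
= is_odd(6)
= is_even(5)
= is_odd(4)
= is_even(3)
= is_odd(2)
= is_even(1)
= is_odd(0)
n == 0: return False
= False


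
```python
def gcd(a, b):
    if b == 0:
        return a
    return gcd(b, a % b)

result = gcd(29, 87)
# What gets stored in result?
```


gcd(29, 87)
= gcd(87, 29 % 87) = gcd(87, 29)
= gcd(29, 87 % 29) = gcd(29, 0)
b == 0, return a = 29


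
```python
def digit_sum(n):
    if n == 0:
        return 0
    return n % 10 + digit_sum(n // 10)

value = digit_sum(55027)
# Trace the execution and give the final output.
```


digit_sum(55027)
= 7 + digit_sum(5502)
= 7 + 2 + digit_sum(550)
= 7 + 2 + 0 + digit_sum(55)
= 7 + 2 + 0 + 5 + digit_sum(5)
= 7 + 2 + 0 + 5 + 5 + digit_sum(0)
= 7 + 2 + 0 + 5 + 5 + 0
= 19


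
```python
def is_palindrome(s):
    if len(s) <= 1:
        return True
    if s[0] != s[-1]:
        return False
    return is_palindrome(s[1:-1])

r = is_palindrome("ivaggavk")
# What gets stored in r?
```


is_palindrome("ivaggavk")
"ivaggavk": s[0]='i' != s[-1]='k' -> False
= False


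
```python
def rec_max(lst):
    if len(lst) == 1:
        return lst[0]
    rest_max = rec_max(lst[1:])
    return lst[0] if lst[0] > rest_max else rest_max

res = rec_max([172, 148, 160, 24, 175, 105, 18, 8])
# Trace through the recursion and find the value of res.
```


rec_max([172, 148, 160, 24, 175, 105, 18, 8])
= compare 172 with rec_max([148, 160, 24, 175, 105, 18, 8])
= compare 148 with rec_max([160, 24, 175, 105, 18, 8])
= compare 160 with rec_max([24, 175, 105, 18, 8])
= compare 24 with rec_max([175, 105, 18, 8])
= compare 175 with rec_max([105, 18, 8])
= compare 105 with rec_max([18, 8])
= compare 18 with rec_max([8])
Base: rec_max([8]) = 8
compare 18 with 8: max = 18
compare 105 with 18: max = 105
compare 175 with 105: max = 175
compare 24 with 175: max = 175
compare 160 with 175: max = 175
compare 148 with 175: max = 175
compare 172 with 175: max = 175
= 175


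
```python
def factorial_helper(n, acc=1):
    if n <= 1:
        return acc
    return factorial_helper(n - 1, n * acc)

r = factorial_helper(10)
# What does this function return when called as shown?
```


factorial_helper(10, 1)
= factorial_helper(9, 10 * 1) = factorial_helper(9, 10)
= factorial_helper(8, 9 * 10) = factorial_helper(8, 90)
= factorial_helper(7, 8 * 90) = factorial_helper(7, 720)
= factorial_helper(6, 7 * 720) = factorial_helper(6, 5040)
= factorial_helper(5, 6 * 5040) = factorial_helper(5, 30240)
= factorial_helper(4, 5 * 30240) = factorial_helper(4, 151200)
= factorial_helper(3, 4 * 151200) = factorial_helper(3, 604800)
= factorial_helper(2, 3 * 604800) = factorial_helper(2, 1814400)
= factorial_helper(1, 2 * 1814400) = factorial_helper(1, 3628800)
n <= 1, return acc = 3628800


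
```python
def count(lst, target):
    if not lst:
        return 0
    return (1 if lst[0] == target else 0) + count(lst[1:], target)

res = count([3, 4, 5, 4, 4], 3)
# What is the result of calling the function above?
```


count([3, 4, 5, 4, 4], 3)
lst[0]=3 == 3: 1 + count([4, 5, 4, 4], 3)
lst[0]=4 != 3: 0 + count([5, 4, 4], 3)
lst[0]=5 != 3: 0 + count([4, 4], 3)
lst[0]=4 != 3: 0 + count([4], 3)
lst[0]=4 != 3: 0 + count([], 3)
= 1


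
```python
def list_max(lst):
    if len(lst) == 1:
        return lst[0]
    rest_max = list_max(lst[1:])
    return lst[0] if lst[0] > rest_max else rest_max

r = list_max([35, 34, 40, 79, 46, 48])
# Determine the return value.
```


list_max([35, 34, 40, 79, 46, 48])
= compare 35 with list_max([34, 40, 79, 46, 48])
= compare 34 with list_max([40, 79, 46, 48])
= compare 40 with list_max([79, 46, 48])
= compare 79 with list_max([46, 48])
= compare 46 with list_max([48])
Base: list_max([48]) = 48
compare 46 with 48: max = 48
compare 79 with 48: max = 79
compare 40 with 79: max = 79
compare 34 with 79: max = 79
compare 35 with 79: max = 79
= 79


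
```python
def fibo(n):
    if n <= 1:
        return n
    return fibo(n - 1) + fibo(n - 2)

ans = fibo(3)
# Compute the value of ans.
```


fibo(3)
= fibo(2) + fibo(1)
Computing bottom-up: fibo(0)=0, fibo(1)=1, fibo(2)=1, fibo(3)=2
= 2


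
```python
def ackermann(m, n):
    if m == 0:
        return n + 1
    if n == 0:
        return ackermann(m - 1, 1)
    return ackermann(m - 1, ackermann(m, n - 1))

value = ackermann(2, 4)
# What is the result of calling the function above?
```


ackermann(2, 4)
= ackermann(1, ackermann(2, 3))
First compute ackermann(2, 3) = 9
= ackermann(1, 9)
= 11


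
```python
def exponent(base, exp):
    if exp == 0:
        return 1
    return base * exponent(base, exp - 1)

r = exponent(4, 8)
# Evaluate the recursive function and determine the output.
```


exponent(4, 8)
= 4 * exponent(4, 7)
= 4 * 4 * exponent(4, 6)
= 4 * 4 * 4 * exponent(4, 5)
= 4 * 4 * 4 * 4 * exponent(4, 4)
= 4 * 4 * 4 * 4 * 4 * exponent(4, 3)
= 4 * 4 * 4 * 4 * 4 * 4 * exponent(4, 2)
= 4 * 4 * 4 * 4 * 4 * 4 * 4 * exponent(4, 1)
= 4 * 4 * 4 * 4 * 4 * 4 * 4 * 4 * exponent(4, 0)
= 4 * 4 * 4 * 4 * 4 * 4 * 4 * 4 * 1
= 65536


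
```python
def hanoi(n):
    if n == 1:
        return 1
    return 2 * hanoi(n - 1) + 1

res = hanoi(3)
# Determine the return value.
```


hanoi(3)
= 2 * hanoi(2) + 1
= 2 * (2 * hanoi(1) + 1) + 1
Now compute bottom-up:
hanoi(1) = 1
hanoi(2) = 2 * 1 + 1 = 3
hanoi(3) = 2 * 3 + 1 = 7
= 7


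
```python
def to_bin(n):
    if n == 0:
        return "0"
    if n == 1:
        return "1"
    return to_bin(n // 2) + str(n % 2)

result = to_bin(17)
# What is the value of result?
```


to_bin(17)
= to_bin(8) + "1"
= to_bin(4) + "0" + "1"
= to_bin(2) + "0" + "0" + "1"
= to_bin(1) + "0" + "0" + "0" + "1"
= "1" + "0" + "0" + "0" + "1"
= "10001"


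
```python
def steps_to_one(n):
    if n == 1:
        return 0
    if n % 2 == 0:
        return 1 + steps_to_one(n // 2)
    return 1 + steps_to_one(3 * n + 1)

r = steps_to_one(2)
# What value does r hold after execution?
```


steps_to_one(2)
2 is even -> steps_to_one(1)
Reached 1 after 1 steps
= 1


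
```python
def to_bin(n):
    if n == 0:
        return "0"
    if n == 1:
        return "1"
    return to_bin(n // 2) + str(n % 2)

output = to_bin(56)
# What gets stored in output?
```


to_bin(56)
= to_bin(28) + "0"
= to_bin(14) + "0" + "0"
= to_bin(7) + "0" + "0" + "0"
= to_bin(3) + "1" + "0" + "0" + "0"
= to_bin(1) + "1" + "1" + "0" + "0" + "0"
= "1" + "1" + "1" + "0" + "0" + "0"
= "111000"


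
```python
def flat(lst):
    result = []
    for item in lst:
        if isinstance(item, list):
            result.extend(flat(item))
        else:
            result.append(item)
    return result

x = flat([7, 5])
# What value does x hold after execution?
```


flat([7, 5])
Processing each element:
  7 is not a list -> append 7
  5 is not a list -> append 5
= [7, 5]


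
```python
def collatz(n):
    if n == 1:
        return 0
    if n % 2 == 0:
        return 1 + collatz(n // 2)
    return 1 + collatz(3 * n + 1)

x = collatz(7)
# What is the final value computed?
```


collatz(7)
7 is odd -> 3*7+1 = 22 -> collatz(22)
22 is even -> collatz(11)
11 is odd -> 3*11+1 = 34 -> collatz(34)
34 is even -> collatz(17)
17 is odd -> 3*17+1 = 52 -> collatz(52)
52 is even -> collatz(26)
26 is even -> collatz(13)
13 is odd -> 3*13+1 = 40 -> collatz(40)
40 is even -> collatz(20)
20 is even -> collatz(10)
10 is even -> collatz(5)
5 is odd -> 3*5+1 = 16 -> collatz(16)
16 is even -> collatz(8)
8 is even -> collatz(4)
4 is even -> collatz(2)
2 is even -> collatz(1)
Reached 1 after 16 steps
= 16


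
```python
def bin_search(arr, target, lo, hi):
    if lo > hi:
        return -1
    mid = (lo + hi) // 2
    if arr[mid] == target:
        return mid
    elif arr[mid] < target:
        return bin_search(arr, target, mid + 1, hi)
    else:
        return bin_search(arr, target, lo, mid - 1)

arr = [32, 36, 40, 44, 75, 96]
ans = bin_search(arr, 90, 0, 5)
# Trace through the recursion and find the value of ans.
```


bin_search(arr, 90, 0, 5)
lo=0, hi=5, mid=2, arr[mid]=40
40 < 90, search right half
lo=3, hi=5, mid=4, arr[mid]=75
75 < 90, search right half
lo=5, hi=5, mid=5, arr[mid]=96
96 > 90, search left half
lo > hi, target not found, return -1
= -1


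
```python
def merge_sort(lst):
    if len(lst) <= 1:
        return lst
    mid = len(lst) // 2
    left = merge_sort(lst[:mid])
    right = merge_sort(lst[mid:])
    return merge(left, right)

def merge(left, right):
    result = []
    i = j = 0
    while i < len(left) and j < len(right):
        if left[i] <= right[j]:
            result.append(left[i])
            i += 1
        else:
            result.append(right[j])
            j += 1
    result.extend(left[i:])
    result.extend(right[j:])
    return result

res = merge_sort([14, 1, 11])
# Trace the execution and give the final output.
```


merge_sort([14, 1, 11])
Split into [14] and [1, 11]
Left sorted: [14]
Right sorted: [1, 11]
Merge [14] and [1, 11]
= [1, 11, 14]


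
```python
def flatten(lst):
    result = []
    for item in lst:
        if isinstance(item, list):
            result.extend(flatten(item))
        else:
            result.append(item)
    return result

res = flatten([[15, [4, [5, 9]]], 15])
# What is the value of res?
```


flatten([[15, [4, [5, 9]]], 15])
Processing each element:
  [15, [4, [5, 9]]] is a list -> flatten recursively -> [15, 4, 5, 9]
  15 is not a list -> append 15
= [15, 4, 5, 9, 15]


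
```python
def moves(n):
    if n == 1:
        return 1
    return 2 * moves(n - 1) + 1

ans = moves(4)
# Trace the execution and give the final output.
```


moves(4)
= 2 * moves(3) + 1
= 2 * (2 * moves(2) + 1) + 1
= 2 * (2 * (2 * moves(1) + 1) + 1) + 1
Now compute bottom-up:
moves(1) = 1
moves(2) = 2 * 1 + 1 = 3
moves(3) = 2 * 3 + 1 = 7
moves(4) = 2 * 7 + 1 = 15
= 15


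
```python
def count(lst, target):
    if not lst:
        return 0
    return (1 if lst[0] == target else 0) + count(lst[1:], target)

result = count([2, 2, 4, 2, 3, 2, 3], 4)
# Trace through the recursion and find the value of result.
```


count([2, 2, 4, 2, 3, 2, 3], 4)
lst[0]=2 != 4: 0 + count([2, 4, 2, 3, 2, 3], 4)
lst[0]=2 != 4: 0 + count([4, 2, 3, 2, 3], 4)
lst[0]=4 == 4: 1 + count([2, 3, 2, 3], 4)
lst[0]=2 != 4: 0 + count([3, 2, 3], 4)
lst[0]=3 != 4: 0 + count([2, 3], 4)
lst[0]=2 != 4: 0 + count([3], 4)
lst[0]=3 != 4: 0 + count([], 4)
= 1


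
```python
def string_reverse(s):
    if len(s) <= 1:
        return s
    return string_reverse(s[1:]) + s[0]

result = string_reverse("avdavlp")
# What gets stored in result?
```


string_reverse("avdavlp")
= string_reverse("vdavlp") + "a"
= string_reverse("davlp") + "v" + "a"
= string_reverse("avlp") + "d" + "v" + "a"
= string_reverse("vlp") + "a" + "d" + "v" + "a"
= string_reverse("lp") + "v" + "a" + "d" + "v" + "a"
= string_reverse("p") + "l" + "v" + "a" + "d" + "v" + "a"
= "p" + "l" + "v" + "a" + "d" + "v" + "a"
= "plvadva"


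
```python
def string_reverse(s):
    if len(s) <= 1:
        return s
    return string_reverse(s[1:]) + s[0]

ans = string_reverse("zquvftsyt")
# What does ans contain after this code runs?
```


string_reverse("zquvftsyt")
= string_reverse("quvftsyt") + "z"
= string_reverse("uvftsyt") + "q" + "z"
= string_reverse("vftsyt") + "u" + "q" + "z"
= string_reverse("ftsyt") + "v" + "u" + "q" + "z"
= string_reverse("tsyt") + "f" + "v" + "u" + "q" + "z"
= string_reverse("syt") + "t" + "f" + "v" + "u" + "q" + "z"
= string_reverse("yt") + "s" + "t" + "f" + "v" + "u" + "q" + "z"
= string_reverse("t") + "y" + "s" + "t" + "f" + "v" + "u" + "q" + "z"
= "t" + "y" + "s" + "t" + "f" + "v" + "u" + "q" + "z"
= "tystfvuqz"
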